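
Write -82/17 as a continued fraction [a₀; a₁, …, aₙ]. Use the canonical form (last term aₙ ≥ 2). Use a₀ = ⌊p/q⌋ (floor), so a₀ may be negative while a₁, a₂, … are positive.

-82 = -5*17 + 3
17 = 5*3 + 2
3 = 1*2 + 1
2 = 2*1 + 0  (stop)
So -82/17 = [-5; 5, 1, 2].

[-5; 5, 1, 2]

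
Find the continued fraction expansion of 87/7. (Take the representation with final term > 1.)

[12; 2, 3]

87 = 12×7 + 3
7 = 2×3 + 1
3 = 3×1 + 0  (stop)
So 87/7 = [12; 2, 3].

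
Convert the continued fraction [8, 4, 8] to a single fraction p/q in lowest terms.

Fold from the inside: start with 8/1.
  4 + 1/8 = 33/8
  8 + 8/33 = 272/33

272/33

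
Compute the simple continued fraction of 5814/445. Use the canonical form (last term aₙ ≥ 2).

5814 = 13·445 + 29
445 = 15·29 + 10
29 = 2·10 + 9
10 = 1·9 + 1
9 = 9·1 + 0  (stop)
So 5814/445 = [13; 15, 2, 1, 9].

[13; 15, 2, 1, 9]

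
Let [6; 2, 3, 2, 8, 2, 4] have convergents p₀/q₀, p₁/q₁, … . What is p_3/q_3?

103/16

Using pₖ = aₖpₖ₋₁ + pₖ₋₂, qₖ = aₖqₖ₋₁ + qₖ₋₂ (with p₋₁=1, p₋₂=0, q₋₁=0, q₋₂=1):
  k=0: a=6, p=6, q=1
  k=1: a=2, p=13, q=2
  k=2: a=3, p=45, q=7
  k=3: a=2, p=103, q=16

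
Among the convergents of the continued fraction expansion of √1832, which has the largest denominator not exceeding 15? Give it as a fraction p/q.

√1832 = [42; 1, 4, 21, 4, 1, 84, …] (period length 6).
Convergents:
  p_0/q_0 = 42/1
  p_1/q_1 = 43/1
  p_2/q_2 = 214/5
  p_3/q_3 = 4537/106
q_2 = 5 ≤ 15 < 106 = q_3, so the answer is 214/5.

214/5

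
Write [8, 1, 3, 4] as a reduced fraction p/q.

Fold from the inside: start with 4/1.
  3 + 1/4 = 13/4
  1 + 4/13 = 17/13
  8 + 13/17 = 149/17

149/17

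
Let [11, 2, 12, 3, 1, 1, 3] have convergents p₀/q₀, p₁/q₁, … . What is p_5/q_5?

2055/179

Using pₖ = aₖpₖ₋₁ + pₖ₋₂, qₖ = aₖqₖ₋₁ + qₖ₋₂ (with p₋₁=1, p₋₂=0, q₋₁=0, q₋₂=1):
  k=0: a=11, p=11, q=1
  k=1: a=2, p=23, q=2
  k=2: a=12, p=287, q=25
  k=3: a=3, p=884, q=77
  k=4: a=1, p=1171, q=102
  k=5: a=1, p=2055, q=179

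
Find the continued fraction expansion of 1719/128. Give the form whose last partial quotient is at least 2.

1719 = 13×128 + 55
128 = 2×55 + 18
55 = 3×18 + 1
18 = 18×1 + 0  (stop)
So 1719/128 = [13; 2, 3, 18].

[13; 2, 3, 18]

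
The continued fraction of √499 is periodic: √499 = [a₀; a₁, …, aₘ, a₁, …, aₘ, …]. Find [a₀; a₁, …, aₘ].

[22; 2, 1, 21, 1, 2, 44]

a₀ = ⌊√499⌋ = 22.
With m₀=0, d₀=1 and mₖ₊₁ = dₖaₖ − mₖ, dₖ₊₁ = (n − mₖ₊₁²)/dₖ, aₖ₊₁ = ⌊(a₀+mₖ₊₁)/dₖ₊₁⌋:
  k=1: m=22, d=15, a=2
  k=2: m=8, d=29, a=1
  k=3: m=21, d=2, a=21
  k=4: m=21, d=29, a=1
  k=5: m=8, d=15, a=2
  k=6: m=22, d=1, a=44
d=1 and a=2a₀=44 at k=6, so the next step gives (m, d) = (22, 15) again — its k=1 value — and the period has length 6.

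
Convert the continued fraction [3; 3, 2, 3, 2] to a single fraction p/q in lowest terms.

181/55

Fold from the inside: start with 2/1.
  3 + 1/2 = 7/2
  2 + 2/7 = 16/7
  3 + 7/16 = 55/16
  3 + 16/55 = 181/55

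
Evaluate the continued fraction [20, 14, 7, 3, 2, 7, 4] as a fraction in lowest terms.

Using pₖ = aₖpₖ₋₁ + pₖ₋₂ and qₖ = aₖqₖ₋₁ + qₖ₋₂:
  k=0: a=20, p=20, q=1
  k=1: a=14, p=281, q=14
  k=2: a=7, p=1987, q=99
  k=3: a=3, p=6242, q=311
  k=4: a=2, p=14471, q=721
  k=5: a=7, p=107539, q=5358
  k=6: a=4, p=444627, q=22153

444627/22153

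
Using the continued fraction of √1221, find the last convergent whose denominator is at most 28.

594/17

√1221 = [34; 1, 16, 2, 16, 1, 68, …] (period length 6).
Convergents:
  p_0/q_0 = 34/1
  p_1/q_1 = 35/1
  p_2/q_2 = 594/17
  p_3/q_3 = 1223/35
q_2 = 17 ≤ 28 < 35 = q_3, so the answer is 594/17.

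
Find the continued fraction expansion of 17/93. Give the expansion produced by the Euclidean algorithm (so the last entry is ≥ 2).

[0; 5, 2, 8]

17 = 0·93 + 17
93 = 5·17 + 8
17 = 2·8 + 1
8 = 8·1 + 0  (stop)
So 17/93 = [0; 5, 2, 8].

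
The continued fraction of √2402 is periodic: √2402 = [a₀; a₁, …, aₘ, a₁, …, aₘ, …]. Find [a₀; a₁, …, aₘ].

[49; 98]

a₀ = ⌊√2402⌋ = 49.
With m₀=0, d₀=1 and mₖ₊₁ = dₖaₖ − mₖ, dₖ₊₁ = (n − mₖ₊₁²)/dₖ, aₖ₊₁ = ⌊(a₀+mₖ₊₁)/dₖ₊₁⌋:
  k=1: m=49, d=1, a=98
d=1 and a=2a₀=98 at k=1, so the next step gives (m, d) = (49, 1) again — its k=1 value — and the period has length 1.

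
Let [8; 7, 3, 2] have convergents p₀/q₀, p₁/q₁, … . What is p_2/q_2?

Using pₖ = aₖpₖ₋₁ + pₖ₋₂, qₖ = aₖqₖ₋₁ + qₖ₋₂ (with p₋₁=1, p₋₂=0, q₋₁=0, q₋₂=1):
  k=0: a=8, p=8, q=1
  k=1: a=7, p=57, q=7
  k=2: a=3, p=179, q=22

179/22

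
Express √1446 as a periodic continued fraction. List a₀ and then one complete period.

[38; 38, 76]

a₀ = ⌊√1446⌋ = 38.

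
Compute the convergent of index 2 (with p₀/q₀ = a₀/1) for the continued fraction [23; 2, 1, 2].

70/3

Using pₖ = aₖpₖ₋₁ + pₖ₋₂, qₖ = aₖqₖ₋₁ + qₖ₋₂ (with p₋₁=1, p₋₂=0, q₋₁=0, q₋₂=1):
  k=0: a=23, p=23, q=1
  k=1: a=2, p=47, q=2
  k=2: a=1, p=70, q=3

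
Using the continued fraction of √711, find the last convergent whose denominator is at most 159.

√711 = [26; 1, 1, 1, 52, …] (period length 4).
Convergents:
  p_0/q_0 = 26/1
  p_1/q_1 = 27/1
  p_2/q_2 = 53/2
  p_3/q_3 = 80/3
  p_4/q_4 = 4213/158
  p_5/q_5 = 4293/161
q_4 = 158 ≤ 159 < 161 = q_5, so the answer is 4213/158.

4213/158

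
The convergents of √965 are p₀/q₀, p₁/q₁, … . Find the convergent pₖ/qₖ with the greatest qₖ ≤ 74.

√965 = [31; 15, 1, 1, 15, 62, …] (period length 5).
Convergents:
  p_0/q_0 = 31/1
  p_1/q_1 = 466/15
  p_2/q_2 = 497/16
  p_3/q_3 = 963/31
  p_4/q_4 = 14942/481
q_3 = 31 ≤ 74 < 481 = q_4, so the answer is 963/31.

963/31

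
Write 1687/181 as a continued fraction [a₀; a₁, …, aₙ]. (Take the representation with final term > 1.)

[9; 3, 8, 3, 2]

1687 = 9*181 + 58
181 = 3*58 + 7
58 = 8*7 + 2
7 = 3*2 + 1
2 = 2*1 + 0  (stop)
So 1687/181 = [9; 3, 8, 3, 2].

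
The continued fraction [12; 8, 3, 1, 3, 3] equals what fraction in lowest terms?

4909/405

Using pₖ = aₖpₖ₋₁ + pₖ₋₂ and qₖ = aₖqₖ₋₁ + qₖ₋₂:
  k=0: a=12, p=12, q=1
  k=1: a=8, p=97, q=8
  k=2: a=3, p=303, q=25
  k=3: a=1, p=400, q=33
  k=4: a=3, p=1503, q=124
  k=5: a=3, p=4909, q=405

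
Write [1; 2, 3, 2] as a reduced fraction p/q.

Using pₖ = aₖpₖ₋₁ + pₖ₋₂ and qₖ = aₖqₖ₋₁ + qₖ₋₂:
  k=0: a=1, p=1, q=1
  k=1: a=2, p=3, q=2
  k=2: a=3, p=10, q=7
  k=3: a=2, p=23, q=16

23/16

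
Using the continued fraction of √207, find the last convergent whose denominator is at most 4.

√207 = [14; 2, 1, 1, 2, 1, 1, 2, 28, …] (period length 8).
Convergents:
  p_0/q_0 = 14/1
  p_1/q_1 = 29/2
  p_2/q_2 = 43/3
  p_3/q_3 = 72/5
q_2 = 3 ≤ 4 < 5 = q_3, so the answer is 43/3.

43/3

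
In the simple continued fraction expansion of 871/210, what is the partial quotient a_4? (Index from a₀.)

871 = 4·210 + 31   →  a_0 = 4
210 = 6·31 + 24   →  a_1 = 6
31 = 1·24 + 7   →  a_2 = 1
24 = 3·7 + 3   →  a_3 = 3
7 = 2·3 + 1   →  a_4 = 2

2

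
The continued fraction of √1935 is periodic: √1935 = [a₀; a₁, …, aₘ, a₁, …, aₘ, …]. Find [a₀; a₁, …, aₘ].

[43; 1, 86]

a₀ = ⌊√1935⌋ = 43.
With m₀=0, d₀=1 and mₖ₊₁ = dₖaₖ − mₖ, dₖ₊₁ = (n − mₖ₊₁²)/dₖ, aₖ₊₁ = ⌊(a₀+mₖ₊₁)/dₖ₊₁⌋:
  k=1: m=43, d=86, a=1
  k=2: m=43, d=1, a=86
d=1 and a=2a₀=86 at k=2, so the next step gives (m, d) = (43, 86) again — its k=1 value — and the period has length 2.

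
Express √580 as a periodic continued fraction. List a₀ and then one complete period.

[24; 12, 48]

a₀ = ⌊√580⌋ = 24.
With m₀=0, d₀=1 and mₖ₊₁ = dₖaₖ − mₖ, dₖ₊₁ = (n − mₖ₊₁²)/dₖ, aₖ₊₁ = ⌊(a₀+mₖ₊₁)/dₖ₊₁⌋:
  k=1: m=24, d=4, a=12
  k=2: m=24, d=1, a=48
d=1 and a=2a₀=48 at k=2, so the next step gives (m, d) = (24, 4) again — its k=1 value — and the period has length 2.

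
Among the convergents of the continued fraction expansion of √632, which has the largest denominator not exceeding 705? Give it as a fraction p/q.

7743/308

√632 = [25; 7, 6, 7, 50, …] (period length 4).
Convergents:
  p_0/q_0 = 25/1
  p_1/q_1 = 176/7
  p_2/q_2 = 1081/43
  p_3/q_3 = 7743/308
  p_4/q_4 = 388231/15443
q_3 = 308 ≤ 705 < 15443 = q_4, so the answer is 7743/308.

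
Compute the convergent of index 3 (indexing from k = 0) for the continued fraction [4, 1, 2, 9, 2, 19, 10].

131/28

Using pₖ = aₖpₖ₋₁ + pₖ₋₂, qₖ = aₖqₖ₋₁ + qₖ₋₂ (with p₋₁=1, p₋₂=0, q₋₁=0, q₋₂=1):
  k=0: a=4, p=4, q=1
  k=1: a=1, p=5, q=1
  k=2: a=2, p=14, q=3
  k=3: a=9, p=131, q=28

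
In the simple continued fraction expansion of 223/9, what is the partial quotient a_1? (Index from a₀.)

223 = 24·9 + 7   →  a_0 = 24
9 = 1·7 + 2   →  a_1 = 1

1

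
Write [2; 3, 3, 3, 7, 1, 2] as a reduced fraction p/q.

Fold from the inside: start with 2/1.
  1 + 1/2 = 3/2
  7 + 2/3 = 23/3
  3 + 3/23 = 72/23
  3 + 23/72 = 239/72
  3 + 72/239 = 789/239
  2 + 239/789 = 1817/789

1817/789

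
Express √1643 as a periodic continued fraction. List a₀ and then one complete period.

[40; 1, 1, 6, 1, 6, 1, 1, 80]

a₀ = ⌊√1643⌋ = 40.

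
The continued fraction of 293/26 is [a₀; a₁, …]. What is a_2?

293 = 11·26 + 7   →  a_0 = 11
26 = 3·7 + 5   →  a_1 = 3
7 = 1·5 + 2   →  a_2 = 1

1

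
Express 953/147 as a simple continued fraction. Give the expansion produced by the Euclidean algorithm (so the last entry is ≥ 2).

[6; 2, 14, 5]

953 = 6·147 + 71
147 = 2·71 + 5
71 = 14·5 + 1
5 = 5·1 + 0  (stop)
So 953/147 = [6; 2, 14, 5].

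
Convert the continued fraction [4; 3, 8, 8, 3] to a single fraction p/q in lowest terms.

2739/634

Using pₖ = aₖpₖ₋₁ + pₖ₋₂ and qₖ = aₖqₖ₋₁ + qₖ₋₂:
  k=0: a=4, p=4, q=1
  k=1: a=3, p=13, q=3
  k=2: a=8, p=108, q=25
  k=3: a=8, p=877, q=203
  k=4: a=3, p=2739, q=634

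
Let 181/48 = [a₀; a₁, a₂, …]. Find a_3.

2

181 = 3·48 + 37   →  a_0 = 3
48 = 1·37 + 11   →  a_1 = 1
37 = 3·11 + 4   →  a_2 = 3
11 = 2·4 + 3   →  a_3 = 2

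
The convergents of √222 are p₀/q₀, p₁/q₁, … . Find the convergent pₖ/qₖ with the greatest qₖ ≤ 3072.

44401/2980

√222 = [14; 1, 8, 1, 28, …] (period length 4).
Convergents:
  p_0/q_0 = 14/1
  p_1/q_1 = 15/1
  p_2/q_2 = 134/9
  p_3/q_3 = 149/10
  p_4/q_4 = 4306/289
  p_5/q_5 = 4455/299
  p_6/q_6 = 39946/2681
  p_7/q_7 = 44401/2980
  p_8/q_8 = 1283174/86121
q_7 = 2980 ≤ 3072 < 86121 = q_8, so the answer is 44401/2980.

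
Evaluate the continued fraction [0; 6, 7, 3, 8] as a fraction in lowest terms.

183/1123

Using pₖ = aₖpₖ₋₁ + pₖ₋₂ and qₖ = aₖqₖ₋₁ + qₖ₋₂:
  k=0: a=0, p=0, q=1
  k=1: a=6, p=1, q=6
  k=2: a=7, p=7, q=43
  k=3: a=3, p=22, q=135
  k=4: a=8, p=183, q=1123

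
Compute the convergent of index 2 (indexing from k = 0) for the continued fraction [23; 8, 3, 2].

578/25

Using pₖ = aₖpₖ₋₁ + pₖ₋₂, qₖ = aₖqₖ₋₁ + qₖ₋₂ (with p₋₁=1, p₋₂=0, q₋₁=0, q₋₂=1):
  k=0: a=23, p=23, q=1
  k=1: a=8, p=185, q=8
  k=2: a=3, p=578, q=25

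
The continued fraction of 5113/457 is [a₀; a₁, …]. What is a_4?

5113 = 11·457 + 86   →  a_0 = 11
457 = 5·86 + 27   →  a_1 = 5
86 = 3·27 + 5   →  a_2 = 3
27 = 5·5 + 2   →  a_3 = 5
5 = 2·2 + 1   →  a_4 = 2

2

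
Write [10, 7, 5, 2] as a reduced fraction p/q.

801/79

Using pₖ = aₖpₖ₋₁ + pₖ₋₂ and qₖ = aₖqₖ₋₁ + qₖ₋₂:
  k=0: a=10, p=10, q=1
  k=1: a=7, p=71, q=7
  k=2: a=5, p=365, q=36
  k=3: a=2, p=801, q=79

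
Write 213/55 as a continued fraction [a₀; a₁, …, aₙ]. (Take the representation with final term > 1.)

[3; 1, 6, 1, 6]

213 = 3·55 + 48
55 = 1·48 + 7
48 = 6·7 + 6
7 = 1·6 + 1
6 = 6·1 + 0  (stop)
So 213/55 = [3; 1, 6, 1, 6].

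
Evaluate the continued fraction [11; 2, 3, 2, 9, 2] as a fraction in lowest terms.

3637/318

Using pₖ = aₖpₖ₋₁ + pₖ₋₂ and qₖ = aₖqₖ₋₁ + qₖ₋₂:
  k=0: a=11, p=11, q=1
  k=1: a=2, p=23, q=2
  k=2: a=3, p=80, q=7
  k=3: a=2, p=183, q=16
  k=4: a=9, p=1727, q=151
  k=5: a=2, p=3637, q=318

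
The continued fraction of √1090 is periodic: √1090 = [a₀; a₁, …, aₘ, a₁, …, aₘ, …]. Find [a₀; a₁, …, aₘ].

[33; 66]

a₀ = ⌊√1090⌋ = 33.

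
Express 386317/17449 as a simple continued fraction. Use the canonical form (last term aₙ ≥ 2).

386317 = 22*17449 + 2439
17449 = 7*2439 + 376
2439 = 6*376 + 183
376 = 2*183 + 10
183 = 18*10 + 3
10 = 3*3 + 1
3 = 3*1 + 0  (stop)
So 386317/17449 = [22; 7, 6, 2, 18, 3, 3].

[22; 7, 6, 2, 18, 3, 3]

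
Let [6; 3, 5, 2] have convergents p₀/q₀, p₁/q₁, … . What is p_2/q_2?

Using pₖ = aₖpₖ₋₁ + pₖ₋₂, qₖ = aₖqₖ₋₁ + qₖ₋₂ (with p₋₁=1, p₋₂=0, q₋₁=0, q₋₂=1):
  k=0: a=6, p=6, q=1
  k=1: a=3, p=19, q=3
  k=2: a=5, p=101, q=16

101/16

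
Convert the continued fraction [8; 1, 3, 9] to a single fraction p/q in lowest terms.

Using pₖ = aₖpₖ₋₁ + pₖ₋₂ and qₖ = aₖqₖ₋₁ + qₖ₋₂:
  k=0: a=8, p=8, q=1
  k=1: a=1, p=9, q=1
  k=2: a=3, p=35, q=4
  k=3: a=9, p=324, q=37

324/37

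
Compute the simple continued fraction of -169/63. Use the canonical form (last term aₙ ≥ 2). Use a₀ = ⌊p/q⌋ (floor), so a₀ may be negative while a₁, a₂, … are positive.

-169 = -3*63 + 20
63 = 3*20 + 3
20 = 6*3 + 2
3 = 1*2 + 1
2 = 2*1 + 0  (stop)
So -169/63 = [-3; 3, 6, 1, 2].

[-3; 3, 6, 1, 2]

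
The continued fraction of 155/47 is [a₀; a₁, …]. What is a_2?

2

155 = 3·47 + 14   →  a_0 = 3
47 = 3·14 + 5   →  a_1 = 3
14 = 2·5 + 4   →  a_2 = 2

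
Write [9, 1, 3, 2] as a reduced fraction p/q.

88/9

Fold from the inside: start with 2/1.
  3 + 1/2 = 7/2
  1 + 2/7 = 9/7
  9 + 7/9 = 88/9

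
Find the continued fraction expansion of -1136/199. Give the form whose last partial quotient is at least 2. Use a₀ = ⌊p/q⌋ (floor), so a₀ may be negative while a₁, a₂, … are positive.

[-6; 3, 2, 3, 8]

-1136 = -6×199 + 58
199 = 3×58 + 25
58 = 2×25 + 8
25 = 3×8 + 1
8 = 8×1 + 0  (stop)
So -1136/199 = [-6; 3, 2, 3, 8].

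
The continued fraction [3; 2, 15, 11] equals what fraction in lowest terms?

Fold from the inside: start with 11/1.
  15 + 1/11 = 166/11
  2 + 11/166 = 343/166
  3 + 166/343 = 1195/343

1195/343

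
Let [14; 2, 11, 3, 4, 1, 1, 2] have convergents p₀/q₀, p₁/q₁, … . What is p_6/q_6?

Using pₖ = aₖpₖ₋₁ + pₖ₋₂, qₖ = aₖqₖ₋₁ + qₖ₋₂ (with p₋₁=1, p₋₂=0, q₋₁=0, q₋₂=1):
  k=0: a=14, p=14, q=1
  k=1: a=2, p=29, q=2
  k=2: a=11, p=333, q=23
  k=3: a=3, p=1028, q=71
  k=4: a=4, p=4445, q=307
  k=5: a=1, p=5473, q=378
  k=6: a=1, p=9918, q=685

9918/685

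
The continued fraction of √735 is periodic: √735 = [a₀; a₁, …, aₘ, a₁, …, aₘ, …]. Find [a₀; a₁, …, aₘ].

[27; 9, 54]

a₀ = ⌊√735⌋ = 27.
With m₀=0, d₀=1 and mₖ₊₁ = dₖaₖ − mₖ, dₖ₊₁ = (n − mₖ₊₁²)/dₖ, aₖ₊₁ = ⌊(a₀+mₖ₊₁)/dₖ₊₁⌋:
  k=1: m=27, d=6, a=9
  k=2: m=27, d=1, a=54
d=1 and a=2a₀=54 at k=2, so the next step gives (m, d) = (27, 6) again — its k=1 value — and the period has length 2.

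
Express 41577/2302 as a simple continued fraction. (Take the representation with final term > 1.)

41577 = 18*2302 + 141
2302 = 16*141 + 46
141 = 3*46 + 3
46 = 15*3 + 1
3 = 3*1 + 0  (stop)
So 41577/2302 = [18; 16, 3, 15, 3].

[18; 16, 3, 15, 3]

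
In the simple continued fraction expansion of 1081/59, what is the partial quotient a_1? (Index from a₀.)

1081 = 18·59 + 19   →  a_0 = 18
59 = 3·19 + 2   →  a_1 = 3

3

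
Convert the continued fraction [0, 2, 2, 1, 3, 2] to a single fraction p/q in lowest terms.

25/59

Using pₖ = aₖpₖ₋₁ + pₖ₋₂ and qₖ = aₖqₖ₋₁ + qₖ₋₂:
  k=0: a=0, p=0, q=1
  k=1: a=2, p=1, q=2
  k=2: a=2, p=2, q=5
  k=3: a=1, p=3, q=7
  k=4: a=3, p=11, q=26
  k=5: a=2, p=25, q=59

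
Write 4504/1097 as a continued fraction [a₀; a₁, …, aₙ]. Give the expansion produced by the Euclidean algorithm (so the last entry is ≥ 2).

[4; 9, 2, 5, 3, 3]

4504 = 4·1097 + 116
1097 = 9·116 + 53
116 = 2·53 + 10
53 = 5·10 + 3
10 = 3·3 + 1
3 = 3·1 + 0  (stop)
So 4504/1097 = [4; 9, 2, 5, 3, 3].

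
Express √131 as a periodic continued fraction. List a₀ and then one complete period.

a₀ = ⌊√131⌋ = 11.
With m₀=0, d₀=1 and mₖ₊₁ = dₖaₖ − mₖ, dₖ₊₁ = (n − mₖ₊₁²)/dₖ, aₖ₊₁ = ⌊(a₀+mₖ₊₁)/dₖ₊₁⌋:
  k=1: m=11, d=10, a=2
  k=2: m=9, d=5, a=4
  k=3: m=11, d=2, a=11
  k=4: m=11, d=5, a=4
  k=5: m=9, d=10, a=2
  k=6: m=11, d=1, a=22
d=1 and a=2a₀=22 at k=6, so the next step gives (m, d) = (11, 10) again — its k=1 value — and the period has length 6.

[11; 2, 4, 11, 4, 2, 22]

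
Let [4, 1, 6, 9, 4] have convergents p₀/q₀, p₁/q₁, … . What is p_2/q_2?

Using pₖ = aₖpₖ₋₁ + pₖ₋₂, qₖ = aₖqₖ₋₁ + qₖ₋₂ (with p₋₁=1, p₋₂=0, q₋₁=0, q₋₂=1):
  k=0: a=4, p=4, q=1
  k=1: a=1, p=5, q=1
  k=2: a=6, p=34, q=7

34/7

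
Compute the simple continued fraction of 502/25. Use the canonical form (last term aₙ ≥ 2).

[20; 12, 2]

502 = 20×25 + 2
25 = 12×2 + 1
2 = 2×1 + 0  (stop)
So 502/25 = [20; 12, 2].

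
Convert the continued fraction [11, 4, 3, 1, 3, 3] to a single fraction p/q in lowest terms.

Using pₖ = aₖpₖ₋₁ + pₖ₋₂ and qₖ = aₖqₖ₋₁ + qₖ₋₂:
  k=0: a=11, p=11, q=1
  k=1: a=4, p=45, q=4
  k=2: a=3, p=146, q=13
  k=3: a=1, p=191, q=17
  k=4: a=3, p=719, q=64
  k=5: a=3, p=2348, q=209

2348/209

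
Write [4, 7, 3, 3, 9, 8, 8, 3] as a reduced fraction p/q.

577777/139662

Using pₖ = aₖpₖ₋₁ + pₖ₋₂ and qₖ = aₖqₖ₋₁ + qₖ₋₂:
  k=0: a=4, p=4, q=1
  k=1: a=7, p=29, q=7
  k=2: a=3, p=91, q=22
  k=3: a=3, p=302, q=73
  k=4: a=9, p=2809, q=679
  k=5: a=8, p=22774, q=5505
  k=6: a=8, p=185001, q=44719
  k=7: a=3, p=577777, q=139662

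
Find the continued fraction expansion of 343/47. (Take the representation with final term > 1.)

[7; 3, 2, 1, 4]

343 = 7*47 + 14
47 = 3*14 + 5
14 = 2*5 + 4
5 = 1*4 + 1
4 = 4*1 + 0  (stop)
So 343/47 = [7; 3, 2, 1, 4].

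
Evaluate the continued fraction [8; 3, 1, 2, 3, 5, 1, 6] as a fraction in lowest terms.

13183/1594

Using pₖ = aₖpₖ₋₁ + pₖ₋₂ and qₖ = aₖqₖ₋₁ + qₖ₋₂:
  k=0: a=8, p=8, q=1
  k=1: a=3, p=25, q=3
  k=2: a=1, p=33, q=4
  k=3: a=2, p=91, q=11
  k=4: a=3, p=306, q=37
  k=5: a=5, p=1621, q=196
  k=6: a=1, p=1927, q=233
  k=7: a=6, p=13183, q=1594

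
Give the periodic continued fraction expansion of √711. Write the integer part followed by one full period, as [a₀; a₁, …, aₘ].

[26; 1, 1, 1, 52]

a₀ = ⌊√711⌋ = 26.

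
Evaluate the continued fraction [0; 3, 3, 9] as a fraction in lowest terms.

28/93

Fold from the inside: start with 9/1.
  3 + 1/9 = 28/9
  3 + 9/28 = 93/28
  0 + 28/93 = 28/93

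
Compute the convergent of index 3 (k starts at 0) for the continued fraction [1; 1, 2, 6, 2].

32/19

Using pₖ = aₖpₖ₋₁ + pₖ₋₂, qₖ = aₖqₖ₋₁ + qₖ₋₂ (with p₋₁=1, p₋₂=0, q₋₁=0, q₋₂=1):
  k=0: a=1, p=1, q=1
  k=1: a=1, p=2, q=1
  k=2: a=2, p=5, q=3
  k=3: a=6, p=32, q=19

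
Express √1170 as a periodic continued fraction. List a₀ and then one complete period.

[34; 4, 1, 6, 1, 4, 68]

a₀ = ⌊√1170⌋ = 34.
With m₀=0, d₀=1 and mₖ₊₁ = dₖaₖ − mₖ, dₖ₊₁ = (n − mₖ₊₁²)/dₖ, aₖ₊₁ = ⌊(a₀+mₖ₊₁)/dₖ₊₁⌋:
  k=1: m=34, d=14, a=4
  k=2: m=22, d=49, a=1
  k=3: m=27, d=9, a=6
  k=4: m=27, d=49, a=1
  k=5: m=22, d=14, a=4
  k=6: m=34, d=1, a=68
d=1 and a=2a₀=68 at k=6, so the next step gives (m, d) = (34, 14) again — its k=1 value — and the period has length 6.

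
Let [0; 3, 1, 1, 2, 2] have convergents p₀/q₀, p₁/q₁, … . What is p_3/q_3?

2/7

Using pₖ = aₖpₖ₋₁ + pₖ₋₂, qₖ = aₖqₖ₋₁ + qₖ₋₂ (with p₋₁=1, p₋₂=0, q₋₁=0, q₋₂=1):
  k=0: a=0, p=0, q=1
  k=1: a=3, p=1, q=3
  k=2: a=1, p=1, q=4
  k=3: a=1, p=2, q=7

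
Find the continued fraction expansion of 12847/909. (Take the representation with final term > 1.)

[14; 7, 1, 1, 19, 1, 2]

12847 = 14×909 + 121
909 = 7×121 + 62
121 = 1×62 + 59
62 = 1×59 + 3
59 = 19×3 + 2
3 = 1×2 + 1
2 = 2×1 + 0  (stop)
So 12847/909 = [14; 7, 1, 1, 19, 1, 2].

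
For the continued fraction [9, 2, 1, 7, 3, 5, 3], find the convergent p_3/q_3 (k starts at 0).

Using pₖ = aₖpₖ₋₁ + pₖ₋₂, qₖ = aₖqₖ₋₁ + qₖ₋₂ (with p₋₁=1, p₋₂=0, q₋₁=0, q₋₂=1):
  k=0: a=9, p=9, q=1
  k=1: a=2, p=19, q=2
  k=2: a=1, p=28, q=3
  k=3: a=7, p=215, q=23

215/23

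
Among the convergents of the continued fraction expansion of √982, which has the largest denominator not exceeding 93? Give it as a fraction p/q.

√982 = [31; 2, 1, 30, 1, 2, 62, …] (period length 6).
Convergents:
  p_0/q_0 = 31/1
  p_1/q_1 = 63/2
  p_2/q_2 = 94/3
  p_3/q_3 = 2883/92
  p_4/q_4 = 2977/95
q_3 = 92 ≤ 93 < 95 = q_4, so the answer is 2883/92.

2883/92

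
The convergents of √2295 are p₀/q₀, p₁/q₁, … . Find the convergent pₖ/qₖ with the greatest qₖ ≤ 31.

1006/21

√2295 = [47; 1, 9, 1, 1, 1, 9, 1, 94, …] (period length 8).
Convergents:
  p_0/q_0 = 47/1
  p_1/q_1 = 48/1
  p_2/q_2 = 479/10
  p_3/q_3 = 527/11
  p_4/q_4 = 1006/21
  p_5/q_5 = 1533/32
q_4 = 21 ≤ 31 < 32 = q_5, so the answer is 1006/21.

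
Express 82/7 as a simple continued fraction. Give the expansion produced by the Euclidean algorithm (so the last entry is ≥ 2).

82 = 11×7 + 5
7 = 1×5 + 2
5 = 2×2 + 1
2 = 2×1 + 0  (stop)
So 82/7 = [11; 1, 2, 2].

[11; 1, 2, 2]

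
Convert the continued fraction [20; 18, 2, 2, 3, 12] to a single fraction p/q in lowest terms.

77169/3848

Using pₖ = aₖpₖ₋₁ + pₖ₋₂ and qₖ = aₖqₖ₋₁ + qₖ₋₂:
  k=0: a=20, p=20, q=1
  k=1: a=18, p=361, q=18
  k=2: a=2, p=742, q=37
  k=3: a=2, p=1845, q=92
  k=4: a=3, p=6277, q=313
  k=5: a=12, p=77169, q=3848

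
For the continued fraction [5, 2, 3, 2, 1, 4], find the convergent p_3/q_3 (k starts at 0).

Using pₖ = aₖpₖ₋₁ + pₖ₋₂, qₖ = aₖqₖ₋₁ + qₖ₋₂ (with p₋₁=1, p₋₂=0, q₋₁=0, q₋₂=1):
  k=0: a=5, p=5, q=1
  k=1: a=2, p=11, q=2
  k=2: a=3, p=38, q=7
  k=3: a=2, p=87, q=16

87/16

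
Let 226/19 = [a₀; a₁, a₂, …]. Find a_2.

8

226 = 11·19 + 17   →  a_0 = 11
19 = 1·17 + 2   →  a_1 = 1
17 = 8·2 + 1   →  a_2 = 8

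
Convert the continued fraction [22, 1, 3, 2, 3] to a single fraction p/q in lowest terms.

706/31

Using pₖ = aₖpₖ₋₁ + pₖ₋₂ and qₖ = aₖqₖ₋₁ + qₖ₋₂:
  k=0: a=22, p=22, q=1
  k=1: a=1, p=23, q=1
  k=2: a=3, p=91, q=4
  k=3: a=2, p=205, q=9
  k=4: a=3, p=706, q=31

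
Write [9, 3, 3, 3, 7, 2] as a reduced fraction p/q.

4791/515

Using pₖ = aₖpₖ₋₁ + pₖ₋₂ and qₖ = aₖqₖ₋₁ + qₖ₋₂:
  k=0: a=9, p=9, q=1
  k=1: a=3, p=28, q=3
  k=2: a=3, p=93, q=10
  k=3: a=3, p=307, q=33
  k=4: a=7, p=2242, q=241
  k=5: a=2, p=4791, q=515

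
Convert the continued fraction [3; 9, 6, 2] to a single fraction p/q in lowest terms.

Fold from the inside: start with 2/1.
  6 + 1/2 = 13/2
  9 + 2/13 = 119/13
  3 + 13/119 = 370/119

370/119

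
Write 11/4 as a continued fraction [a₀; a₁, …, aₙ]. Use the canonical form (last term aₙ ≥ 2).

[2; 1, 3]

11 = 2·4 + 3
4 = 1·3 + 1
3 = 3·1 + 0  (stop)
So 11/4 = [2; 1, 3].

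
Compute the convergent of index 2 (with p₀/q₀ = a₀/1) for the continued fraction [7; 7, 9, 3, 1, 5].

Using pₖ = aₖpₖ₋₁ + pₖ₋₂, qₖ = aₖqₖ₋₁ + qₖ₋₂ (with p₋₁=1, p₋₂=0, q₋₁=0, q₋₂=1):
  k=0: a=7, p=7, q=1
  k=1: a=7, p=50, q=7
  k=2: a=9, p=457, q=64

457/64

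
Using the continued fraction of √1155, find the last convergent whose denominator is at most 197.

√1155 = [33; 1, 66, …] (period length 2).
Convergents:
  p_0/q_0 = 33/1
  p_1/q_1 = 34/1
  p_2/q_2 = 2277/67
  p_3/q_3 = 2311/68
  p_4/q_4 = 154803/4555
q_3 = 68 ≤ 197 < 4555 = q_4, so the answer is 2311/68.

2311/68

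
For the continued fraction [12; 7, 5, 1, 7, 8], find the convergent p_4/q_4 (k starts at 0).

4091/337

Using pₖ = aₖpₖ₋₁ + pₖ₋₂, qₖ = aₖqₖ₋₁ + qₖ₋₂ (with p₋₁=1, p₋₂=0, q₋₁=0, q₋₂=1):
  k=0: a=12, p=12, q=1
  k=1: a=7, p=85, q=7
  k=2: a=5, p=437, q=36
  k=3: a=1, p=522, q=43
  k=4: a=7, p=4091, q=337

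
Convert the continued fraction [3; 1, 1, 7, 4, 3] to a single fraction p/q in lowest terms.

Fold from the inside: start with 3/1.
  4 + 1/3 = 13/3
  7 + 3/13 = 94/13
  1 + 13/94 = 107/94
  1 + 94/107 = 201/107
  3 + 107/201 = 710/201

710/201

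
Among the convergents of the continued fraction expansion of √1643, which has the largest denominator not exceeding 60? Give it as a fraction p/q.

608/15

√1643 = [40; 1, 1, 6, 1, 6, 1, 1, 80, …] (period length 8).
Convergents:
  p_0/q_0 = 40/1
  p_1/q_1 = 41/1
  p_2/q_2 = 81/2
  p_3/q_3 = 527/13
  p_4/q_4 = 608/15
  p_5/q_5 = 4175/103
q_4 = 15 ≤ 60 < 103 = q_5, so the answer is 608/15.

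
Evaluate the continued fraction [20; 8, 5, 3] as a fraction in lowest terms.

2636/131

Fold from the inside: start with 3/1.
  5 + 1/3 = 16/3
  8 + 3/16 = 131/16
  20 + 16/131 = 2636/131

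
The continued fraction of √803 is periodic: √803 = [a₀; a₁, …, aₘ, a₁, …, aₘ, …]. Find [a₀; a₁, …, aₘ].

a₀ = ⌊√803⌋ = 28.

[28; 2, 1, 27, 1, 2, 56]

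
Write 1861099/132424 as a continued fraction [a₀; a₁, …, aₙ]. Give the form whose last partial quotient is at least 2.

1861099 = 14×132424 + 7163
132424 = 18×7163 + 3490
7163 = 2×3490 + 183
3490 = 19×183 + 13
183 = 14×13 + 1
13 = 13×1 + 0  (stop)
So 1861099/132424 = [14; 18, 2, 19, 14, 13].

[14; 18, 2, 19, 14, 13]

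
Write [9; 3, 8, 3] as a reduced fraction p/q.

Using pₖ = aₖpₖ₋₁ + pₖ₋₂ and qₖ = aₖqₖ₋₁ + qₖ₋₂:
  k=0: a=9, p=9, q=1
  k=1: a=3, p=28, q=3
  k=2: a=8, p=233, q=25
  k=3: a=3, p=727, q=78

727/78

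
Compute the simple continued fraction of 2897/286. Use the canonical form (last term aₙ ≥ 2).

[10; 7, 1, 2, 1, 2, 3]

2897 = 10·286 + 37
286 = 7·37 + 27
37 = 1·27 + 10
27 = 2·10 + 7
10 = 1·7 + 3
7 = 2·3 + 1
3 = 3·1 + 0  (stop)
So 2897/286 = [10; 7, 1, 2, 1, 2, 3].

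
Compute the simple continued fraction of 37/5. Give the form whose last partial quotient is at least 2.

[7; 2, 2]

37 = 7·5 + 2
5 = 2·2 + 1
2 = 2·1 + 0  (stop)
So 37/5 = [7; 2, 2].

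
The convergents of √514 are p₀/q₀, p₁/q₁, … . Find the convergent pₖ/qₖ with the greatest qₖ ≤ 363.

4625/204

√514 = [22; 1, 2, 22, 2, 1, 44, …] (period length 6).
Convergents:
  p_0/q_0 = 22/1
  p_1/q_1 = 23/1
  p_2/q_2 = 68/3
  p_3/q_3 = 1519/67
  p_4/q_4 = 3106/137
  p_5/q_5 = 4625/204
  p_6/q_6 = 206606/9113
q_5 = 204 ≤ 363 < 9113 = q_6, so the answer is 4625/204.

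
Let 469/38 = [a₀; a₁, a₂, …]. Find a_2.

1

469 = 12·38 + 13   →  a_0 = 12
38 = 2·13 + 12   →  a_1 = 2
13 = 1·12 + 1   →  a_2 = 1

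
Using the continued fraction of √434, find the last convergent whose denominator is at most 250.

5104/245

√434 = [20; 1, 4, 1, 40, …] (period length 4).
Convergents:
  p_0/q_0 = 20/1
  p_1/q_1 = 21/1
  p_2/q_2 = 104/5
  p_3/q_3 = 125/6
  p_4/q_4 = 5104/245
  p_5/q_5 = 5229/251
q_4 = 245 ≤ 250 < 251 = q_5, so the answer is 5104/245.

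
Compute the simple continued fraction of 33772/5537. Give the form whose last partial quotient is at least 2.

33772 = 6·5537 + 550
5537 = 10·550 + 37
550 = 14·37 + 32
37 = 1·32 + 5
32 = 6·5 + 2
5 = 2·2 + 1
2 = 2·1 + 0  (stop)
So 33772/5537 = [6; 10, 14, 1, 6, 2, 2].

[6; 10, 14, 1, 6, 2, 2]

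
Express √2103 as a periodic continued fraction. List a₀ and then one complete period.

a₀ = ⌊√2103⌋ = 45.
With m₀=0, d₀=1 and mₖ₊₁ = dₖaₖ − mₖ, dₖ₊₁ = (n − mₖ₊₁²)/dₖ, aₖ₊₁ = ⌊(a₀+mₖ₊₁)/dₖ₊₁⌋:
  k=1: m=45, d=78, a=1
  k=2: m=33, d=13, a=6
  k=3: m=45, d=6, a=15
  k=4: m=45, d=13, a=6
  k=5: m=33, d=78, a=1
  k=6: m=45, d=1, a=90
d=1 and a=2a₀=90 at k=6, so the next step gives (m, d) = (45, 78) again — its k=1 value — and the period has length 6.

[45; 1, 6, 15, 6, 1, 90]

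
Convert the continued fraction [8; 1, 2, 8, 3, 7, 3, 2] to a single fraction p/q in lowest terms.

36046/4153

Using pₖ = aₖpₖ₋₁ + pₖ₋₂ and qₖ = aₖqₖ₋₁ + qₖ₋₂:
  k=0: a=8, p=8, q=1
  k=1: a=1, p=9, q=1
  k=2: a=2, p=26, q=3
  k=3: a=8, p=217, q=25
  k=4: a=3, p=677, q=78
  k=5: a=7, p=4956, q=571
  k=6: a=3, p=15545, q=1791
  k=7: a=2, p=36046, q=4153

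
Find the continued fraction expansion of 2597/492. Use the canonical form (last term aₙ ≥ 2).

[5; 3, 1, 1, 2, 4, 6]

2597 = 5×492 + 137
492 = 3×137 + 81
137 = 1×81 + 56
81 = 1×56 + 25
56 = 2×25 + 6
25 = 4×6 + 1
6 = 6×1 + 0  (stop)
So 2597/492 = [5; 3, 1, 1, 2, 4, 6].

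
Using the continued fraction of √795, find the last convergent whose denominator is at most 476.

6626/235

√795 = [28; 5, 9, 5, 56, …] (period length 4).
Convergents:
  p_0/q_0 = 28/1
  p_1/q_1 = 141/5
  p_2/q_2 = 1297/46
  p_3/q_3 = 6626/235
  p_4/q_4 = 372353/13206
q_3 = 235 ≤ 476 < 13206 = q_4, so the answer is 6626/235.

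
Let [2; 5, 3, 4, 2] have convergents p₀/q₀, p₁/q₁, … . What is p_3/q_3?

Using pₖ = aₖpₖ₋₁ + pₖ₋₂, qₖ = aₖqₖ₋₁ + qₖ₋₂ (with p₋₁=1, p₋₂=0, q₋₁=0, q₋₂=1):
  k=0: a=2, p=2, q=1
  k=1: a=5, p=11, q=5
  k=2: a=3, p=35, q=16
  k=3: a=4, p=151, q=69

151/69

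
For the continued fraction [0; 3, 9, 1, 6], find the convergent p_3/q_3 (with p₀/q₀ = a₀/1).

Using pₖ = aₖpₖ₋₁ + pₖ₋₂, qₖ = aₖqₖ₋₁ + qₖ₋₂ (with p₋₁=1, p₋₂=0, q₋₁=0, q₋₂=1):
  k=0: a=0, p=0, q=1
  k=1: a=3, p=1, q=3
  k=2: a=9, p=9, q=28
  k=3: a=1, p=10, q=31

10/31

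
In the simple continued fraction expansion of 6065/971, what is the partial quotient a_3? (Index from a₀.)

1

6065 = 6·971 + 239   →  a_0 = 6
971 = 4·239 + 15   →  a_1 = 4
239 = 15·15 + 14   →  a_2 = 15
15 = 1·14 + 1   →  a_3 = 1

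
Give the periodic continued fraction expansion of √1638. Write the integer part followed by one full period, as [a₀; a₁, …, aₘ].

[40; 2, 8, 2, 80]

a₀ = ⌊√1638⌋ = 40.
With m₀=0, d₀=1 and mₖ₊₁ = dₖaₖ − mₖ, dₖ₊₁ = (n − mₖ₊₁²)/dₖ, aₖ₊₁ = ⌊(a₀+mₖ₊₁)/dₖ₊₁⌋:
  k=1: m=40, d=38, a=2
  k=2: m=36, d=9, a=8
  k=3: m=36, d=38, a=2
  k=4: m=40, d=1, a=80
d=1 and a=2a₀=80 at k=4, so the next step gives (m, d) = (40, 38) again — its k=1 value — and the period has length 4.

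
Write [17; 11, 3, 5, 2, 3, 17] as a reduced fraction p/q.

Using pₖ = aₖpₖ₋₁ + pₖ₋₂ and qₖ = aₖqₖ₋₁ + qₖ₋₂:
  k=0: a=17, p=17, q=1
  k=1: a=11, p=188, q=11
  k=2: a=3, p=581, q=34
  k=3: a=5, p=3093, q=181
  k=4: a=2, p=6767, q=396
  k=5: a=3, p=23394, q=1369
  k=6: a=17, p=404465, q=23669

404465/23669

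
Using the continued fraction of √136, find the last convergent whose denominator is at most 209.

√136 = [11; 1, 1, 1, 22, …] (period length 4).
Convergents:
  p_0/q_0 = 11/1
  p_1/q_1 = 12/1
  p_2/q_2 = 23/2
  p_3/q_3 = 35/3
  p_4/q_4 = 793/68
  p_5/q_5 = 828/71
  p_6/q_6 = 1621/139
  p_7/q_7 = 2449/210
q_6 = 139 ≤ 209 < 210 = q_7, so the answer is 1621/139.

1621/139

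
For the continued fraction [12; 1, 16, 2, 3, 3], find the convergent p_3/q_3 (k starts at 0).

453/35

Using pₖ = aₖpₖ₋₁ + pₖ₋₂, qₖ = aₖqₖ₋₁ + qₖ₋₂ (with p₋₁=1, p₋₂=0, q₋₁=0, q₋₂=1):
  k=0: a=12, p=12, q=1
  k=1: a=1, p=13, q=1
  k=2: a=16, p=220, q=17
  k=3: a=2, p=453, q=35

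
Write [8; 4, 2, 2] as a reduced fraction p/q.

181/22

Using pₖ = aₖpₖ₋₁ + pₖ₋₂ and qₖ = aₖqₖ₋₁ + qₖ₋₂:
  k=0: a=8, p=8, q=1
  k=1: a=4, p=33, q=4
  k=2: a=2, p=74, q=9
  k=3: a=2, p=181, q=22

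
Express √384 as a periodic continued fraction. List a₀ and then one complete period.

a₀ = ⌊√384⌋ = 19.
With m₀=0, d₀=1 and mₖ₊₁ = dₖaₖ − mₖ, dₖ₊₁ = (n − mₖ₊₁²)/dₖ, aₖ₊₁ = ⌊(a₀+mₖ₊₁)/dₖ₊₁⌋:
  k=1: m=19, d=23, a=1
  k=2: m=4, d=16, a=1
  k=3: m=12, d=15, a=2
  k=4: m=18, d=4, a=9
  k=5: m=18, d=15, a=2
  k=6: m=12, d=16, a=1
  k=7: m=4, d=23, a=1
  k=8: m=19, d=1, a=38
d=1 and a=2a₀=38 at k=8, so the next step gives (m, d) = (19, 23) again — its k=1 value — and the period has length 8.

[19; 1, 1, 2, 9, 2, 1, 1, 38]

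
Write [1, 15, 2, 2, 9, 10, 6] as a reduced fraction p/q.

Using pₖ = aₖpₖ₋₁ + pₖ₋₂ and qₖ = aₖqₖ₋₁ + qₖ₋₂:
  k=0: a=1, p=1, q=1
  k=1: a=15, p=16, q=15
  k=2: a=2, p=33, q=31
  k=3: a=2, p=82, q=77
  k=4: a=9, p=771, q=724
  k=5: a=10, p=7792, q=7317
  k=6: a=6, p=47523, q=44626

47523/44626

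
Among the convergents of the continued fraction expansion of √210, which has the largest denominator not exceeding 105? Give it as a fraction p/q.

826/57

√210 = [14; 2, 28, …] (period length 2).
Convergents:
  p_0/q_0 = 14/1
  p_1/q_1 = 29/2
  p_2/q_2 = 826/57
  p_3/q_3 = 1681/116
q_2 = 57 ≤ 105 < 116 = q_3, so the answer is 826/57.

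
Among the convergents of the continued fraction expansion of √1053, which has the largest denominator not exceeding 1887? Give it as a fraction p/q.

41828/1289

√1053 = [32; 2, 4, 2, 64, …] (period length 4).
Convergents:
  p_0/q_0 = 32/1
  p_1/q_1 = 65/2
  p_2/q_2 = 292/9
  p_3/q_3 = 649/20
  p_4/q_4 = 41828/1289
  p_5/q_5 = 84305/2598
q_4 = 1289 ≤ 1887 < 2598 = q_5, so the answer is 41828/1289.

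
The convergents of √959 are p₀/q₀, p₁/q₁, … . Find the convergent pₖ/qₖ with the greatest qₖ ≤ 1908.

58529/1890

√959 = [30; 1, 29, 1, 60, …] (period length 4).
Convergents:
  p_0/q_0 = 30/1
  p_1/q_1 = 31/1
  p_2/q_2 = 929/30
  p_3/q_3 = 960/31
  p_4/q_4 = 58529/1890
  p_5/q_5 = 59489/1921
q_4 = 1890 ≤ 1908 < 1921 = q_5, so the answer is 58529/1890.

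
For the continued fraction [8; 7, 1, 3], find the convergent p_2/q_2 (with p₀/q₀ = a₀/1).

Using pₖ = aₖpₖ₋₁ + pₖ₋₂, qₖ = aₖqₖ₋₁ + qₖ₋₂ (with p₋₁=1, p₋₂=0, q₋₁=0, q₋₂=1):
  k=0: a=8, p=8, q=1
  k=1: a=7, p=57, q=7
  k=2: a=1, p=65, q=8

65/8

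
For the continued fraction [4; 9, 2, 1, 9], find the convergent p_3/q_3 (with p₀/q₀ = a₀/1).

115/28

Using pₖ = aₖpₖ₋₁ + pₖ₋₂, qₖ = aₖqₖ₋₁ + qₖ₋₂ (with p₋₁=1, p₋₂=0, q₋₁=0, q₋₂=1):
  k=0: a=4, p=4, q=1
  k=1: a=9, p=37, q=9
  k=2: a=2, p=78, q=19
  k=3: a=1, p=115, q=28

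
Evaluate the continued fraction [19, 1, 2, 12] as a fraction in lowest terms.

Fold from the inside: start with 12/1.
  2 + 1/12 = 25/12
  1 + 12/25 = 37/25
  19 + 25/37 = 728/37

728/37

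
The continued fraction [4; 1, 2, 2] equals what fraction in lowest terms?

33/7

Fold from the inside: start with 2/1.
  2 + 1/2 = 5/2
  1 + 2/5 = 7/5
  4 + 5/7 = 33/7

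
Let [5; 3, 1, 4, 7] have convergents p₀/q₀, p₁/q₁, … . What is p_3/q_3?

Using pₖ = aₖpₖ₋₁ + pₖ₋₂, qₖ = aₖqₖ₋₁ + qₖ₋₂ (with p₋₁=1, p₋₂=0, q₋₁=0, q₋₂=1):
  k=0: a=5, p=5, q=1
  k=1: a=3, p=16, q=3
  k=2: a=1, p=21, q=4
  k=3: a=4, p=100, q=19

100/19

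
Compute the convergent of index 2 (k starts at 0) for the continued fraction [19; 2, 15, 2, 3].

Using pₖ = aₖpₖ₋₁ + pₖ₋₂, qₖ = aₖqₖ₋₁ + qₖ₋₂ (with p₋₁=1, p₋₂=0, q₋₁=0, q₋₂=1):
  k=0: a=19, p=19, q=1
  k=1: a=2, p=39, q=2
  k=2: a=15, p=604, q=31

604/31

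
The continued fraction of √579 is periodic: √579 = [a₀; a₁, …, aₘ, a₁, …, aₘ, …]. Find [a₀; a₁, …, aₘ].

[24; 16, 48]

a₀ = ⌊√579⌋ = 24.
With m₀=0, d₀=1 and mₖ₊₁ = dₖaₖ − mₖ, dₖ₊₁ = (n − mₖ₊₁²)/dₖ, aₖ₊₁ = ⌊(a₀+mₖ₊₁)/dₖ₊₁⌋:
  k=1: m=24, d=3, a=16
  k=2: m=24, d=1, a=48
d=1 and a=2a₀=48 at k=2, so the next step gives (m, d) = (24, 3) again — its k=1 value — and the period has length 2.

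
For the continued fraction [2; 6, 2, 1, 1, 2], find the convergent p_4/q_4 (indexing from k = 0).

Using pₖ = aₖpₖ₋₁ + pₖ₋₂, qₖ = aₖqₖ₋₁ + qₖ₋₂ (with p₋₁=1, p₋₂=0, q₋₁=0, q₋₂=1):
  k=0: a=2, p=2, q=1
  k=1: a=6, p=13, q=6
  k=2: a=2, p=28, q=13
  k=3: a=1, p=41, q=19
  k=4: a=1, p=69, q=32

69/32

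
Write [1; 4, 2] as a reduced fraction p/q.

11/9

Using pₖ = aₖpₖ₋₁ + pₖ₋₂ and qₖ = aₖqₖ₋₁ + qₖ₋₂:
  k=0: a=1, p=1, q=1
  k=1: a=4, p=5, q=4
  k=2: a=2, p=11, q=9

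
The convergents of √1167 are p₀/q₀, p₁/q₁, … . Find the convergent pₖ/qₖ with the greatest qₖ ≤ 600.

√1167 = [34; 6, 5, 11, 5, 6, 68, …] (period length 6).
Convergents:
  p_0/q_0 = 34/1
  p_1/q_1 = 205/6
  p_2/q_2 = 1059/31
  p_3/q_3 = 11854/347
  p_4/q_4 = 60329/1766
q_3 = 347 ≤ 600 < 1766 = q_4, so the answer is 11854/347.

11854/347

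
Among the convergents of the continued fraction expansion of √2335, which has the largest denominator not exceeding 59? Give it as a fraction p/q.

1353/28

√2335 = [48; 3, 9, 3, 96, …] (period length 4).
Convergents:
  p_0/q_0 = 48/1
  p_1/q_1 = 145/3
  p_2/q_2 = 1353/28
  p_3/q_3 = 4204/87
q_2 = 28 ≤ 59 < 87 = q_3, so the answer is 1353/28.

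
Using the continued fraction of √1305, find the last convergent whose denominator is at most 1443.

√1305 = [36; 8, 72, …] (period length 2).
Convergents:
  p_0/q_0 = 36/1
  p_1/q_1 = 289/8
  p_2/q_2 = 20844/577
  p_3/q_3 = 167041/4624
q_2 = 577 ≤ 1443 < 4624 = q_3, so the answer is 20844/577.

20844/577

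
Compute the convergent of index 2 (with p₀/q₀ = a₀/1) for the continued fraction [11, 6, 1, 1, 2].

78/7

Using pₖ = aₖpₖ₋₁ + pₖ₋₂, qₖ = aₖqₖ₋₁ + qₖ₋₂ (with p₋₁=1, p₋₂=0, q₋₁=0, q₋₂=1):
  k=0: a=11, p=11, q=1
  k=1: a=6, p=67, q=6
  k=2: a=1, p=78, q=7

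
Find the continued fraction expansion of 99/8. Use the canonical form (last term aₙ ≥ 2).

[12; 2, 1, 2]

99 = 12*8 + 3
8 = 2*3 + 2
3 = 1*2 + 1
2 = 2*1 + 0  (stop)
So 99/8 = [12; 2, 1, 2].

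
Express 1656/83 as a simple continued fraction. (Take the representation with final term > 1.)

1656 = 19×83 + 79
83 = 1×79 + 4
79 = 19×4 + 3
4 = 1×3 + 1
3 = 3×1 + 0  (stop)
So 1656/83 = [19; 1, 19, 1, 3].

[19; 1, 19, 1, 3]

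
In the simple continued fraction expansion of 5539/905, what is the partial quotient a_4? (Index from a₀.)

3

5539 = 6·905 + 109   →  a_0 = 6
905 = 8·109 + 33   →  a_1 = 8
109 = 3·33 + 10   →  a_2 = 3
33 = 3·10 + 3   →  a_3 = 3
10 = 3·3 + 1   →  a_4 = 3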